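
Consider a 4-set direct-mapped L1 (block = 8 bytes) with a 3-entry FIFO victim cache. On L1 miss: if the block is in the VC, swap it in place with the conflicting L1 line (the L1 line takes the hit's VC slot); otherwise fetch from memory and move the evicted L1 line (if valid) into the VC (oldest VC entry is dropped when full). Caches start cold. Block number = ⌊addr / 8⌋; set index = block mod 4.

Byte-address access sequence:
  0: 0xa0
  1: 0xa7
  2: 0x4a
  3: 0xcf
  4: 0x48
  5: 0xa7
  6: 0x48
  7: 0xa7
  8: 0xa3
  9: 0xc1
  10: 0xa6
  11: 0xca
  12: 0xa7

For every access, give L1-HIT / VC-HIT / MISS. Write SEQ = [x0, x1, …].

0: 0xa0 (blk 20, set 0) → MISS  vc=[]
1: 0xa7 (blk 20, set 0) → L1-HIT  vc=[]
2: 0x4a (blk 9, set 1) → MISS  vc=[]
3: 0xcf (blk 25, set 1) → MISS  vc=[9]
4: 0x48 (blk 9, set 1) → VC-HIT  vc=[25]
5: 0xa7 (blk 20, set 0) → L1-HIT  vc=[25]
6: 0x48 (blk 9, set 1) → L1-HIT  vc=[25]
7: 0xa7 (blk 20, set 0) → L1-HIT  vc=[25]
8: 0xa3 (blk 20, set 0) → L1-HIT  vc=[25]
9: 0xc1 (blk 24, set 0) → MISS  vc=[25, 20]
10: 0xa6 (blk 20, set 0) → VC-HIT  vc=[25, 24]
11: 0xca (blk 25, set 1) → VC-HIT  vc=[9, 24]
12: 0xa7 (blk 20, set 0) → L1-HIT  vc=[9, 24]

SEQ = [MISS, L1-HIT, MISS, MISS, VC-HIT, L1-HIT, L1-HIT, L1-HIT, L1-HIT, MISS, VC-HIT, VC-HIT, L1-HIT]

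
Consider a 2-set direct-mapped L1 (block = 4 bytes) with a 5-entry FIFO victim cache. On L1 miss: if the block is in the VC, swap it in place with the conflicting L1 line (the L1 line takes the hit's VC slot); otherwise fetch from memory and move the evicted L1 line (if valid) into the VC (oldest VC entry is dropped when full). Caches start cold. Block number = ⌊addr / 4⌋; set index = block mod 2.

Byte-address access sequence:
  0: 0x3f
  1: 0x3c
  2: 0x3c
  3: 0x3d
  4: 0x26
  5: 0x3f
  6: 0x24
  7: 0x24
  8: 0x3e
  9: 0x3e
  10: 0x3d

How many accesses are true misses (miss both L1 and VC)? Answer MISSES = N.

0: 0x3f (blk 15, set 1) → MISS  vc=[]
1: 0x3c (blk 15, set 1) → L1-HIT  vc=[]
2: 0x3c (blk 15, set 1) → L1-HIT  vc=[]
3: 0x3d (blk 15, set 1) → L1-HIT  vc=[]
4: 0x26 (blk 9, set 1) → MISS  vc=[15]
5: 0x3f (blk 15, set 1) → VC-HIT  vc=[9]
6: 0x24 (blk 9, set 1) → VC-HIT  vc=[15]
7: 0x24 (blk 9, set 1) → L1-HIT  vc=[15]
8: 0x3e (blk 15, set 1) → VC-HIT  vc=[9]
9: 0x3e (blk 15, set 1) → L1-HIT  vc=[9]
10: 0x3d (blk 15, set 1) → L1-HIT  vc=[9]

MISSES = 2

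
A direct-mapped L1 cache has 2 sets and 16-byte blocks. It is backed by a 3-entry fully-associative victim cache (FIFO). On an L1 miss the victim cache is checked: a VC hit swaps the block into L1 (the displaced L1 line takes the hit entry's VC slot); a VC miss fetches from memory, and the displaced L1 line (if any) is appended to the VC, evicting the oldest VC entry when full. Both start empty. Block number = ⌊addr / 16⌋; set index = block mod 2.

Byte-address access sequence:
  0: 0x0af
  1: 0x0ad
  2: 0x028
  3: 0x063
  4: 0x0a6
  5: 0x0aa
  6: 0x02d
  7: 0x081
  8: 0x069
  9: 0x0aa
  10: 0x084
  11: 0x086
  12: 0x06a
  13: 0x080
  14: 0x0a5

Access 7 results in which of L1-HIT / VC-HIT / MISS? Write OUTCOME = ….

OUTCOME = MISS

0: 0xaf (blk 10, set 0) → MISS  vc=[]
1: 0xad (blk 10, set 0) → L1-HIT  vc=[]
2: 0x28 (blk 2, set 0) → MISS  vc=[10]
3: 0x63 (blk 6, set 0) → MISS  vc=[10, 2]
4: 0xa6 (blk 10, set 0) → VC-HIT  vc=[6, 2]
5: 0xaa (blk 10, set 0) → L1-HIT  vc=[6, 2]
6: 0x2d (blk 2, set 0) → VC-HIT  vc=[6, 10]
7: 0x81 (blk 8, set 0) → MISS  vc=[6, 10, 2]
8: 0x69 (blk 6, set 0) → VC-HIT  vc=[8, 10, 2]
9: 0xaa (blk 10, set 0) → VC-HIT  vc=[8, 6, 2]
10: 0x84 (blk 8, set 0) → VC-HIT  vc=[10, 6, 2]
11: 0x86 (blk 8, set 0) → L1-HIT  vc=[10, 6, 2]
12: 0x6a (blk 6, set 0) → VC-HIT  vc=[10, 8, 2]
13: 0x80 (blk 8, set 0) → VC-HIT  vc=[10, 6, 2]
14: 0xa5 (blk 10, set 0) → VC-HIT  vc=[8, 6, 2]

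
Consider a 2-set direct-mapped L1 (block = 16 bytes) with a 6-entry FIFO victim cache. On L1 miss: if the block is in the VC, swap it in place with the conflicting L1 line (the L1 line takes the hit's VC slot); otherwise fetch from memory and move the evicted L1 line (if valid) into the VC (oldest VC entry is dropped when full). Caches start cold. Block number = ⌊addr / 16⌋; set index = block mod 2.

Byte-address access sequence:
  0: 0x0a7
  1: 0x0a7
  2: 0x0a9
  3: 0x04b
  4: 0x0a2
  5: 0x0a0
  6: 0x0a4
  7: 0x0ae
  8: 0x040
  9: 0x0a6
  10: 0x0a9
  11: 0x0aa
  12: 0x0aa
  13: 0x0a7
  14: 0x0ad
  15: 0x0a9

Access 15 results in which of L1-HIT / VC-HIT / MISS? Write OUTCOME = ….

OUTCOME = L1-HIT

0: 0xa7 (blk 10, set 0) → MISS  vc=[]
1: 0xa7 (blk 10, set 0) → L1-HIT  vc=[]
2: 0xa9 (blk 10, set 0) → L1-HIT  vc=[]
3: 0x4b (blk 4, set 0) → MISS  vc=[10]
4: 0xa2 (blk 10, set 0) → VC-HIT  vc=[4]
5: 0xa0 (blk 10, set 0) → L1-HIT  vc=[4]
6: 0xa4 (blk 10, set 0) → L1-HIT  vc=[4]
7: 0xae (blk 10, set 0) → L1-HIT  vc=[4]
8: 0x40 (blk 4, set 0) → VC-HIT  vc=[10]
9: 0xa6 (blk 10, set 0) → VC-HIT  vc=[4]
10: 0xa9 (blk 10, set 0) → L1-HIT  vc=[4]
11: 0xaa (blk 10, set 0) → L1-HIT  vc=[4]
12: 0xaa (blk 10, set 0) → L1-HIT  vc=[4]
13: 0xa7 (blk 10, set 0) → L1-HIT  vc=[4]
14: 0xad (blk 10, set 0) → L1-HIT  vc=[4]
15: 0xa9 (blk 10, set 0) → L1-HIT  vc=[4]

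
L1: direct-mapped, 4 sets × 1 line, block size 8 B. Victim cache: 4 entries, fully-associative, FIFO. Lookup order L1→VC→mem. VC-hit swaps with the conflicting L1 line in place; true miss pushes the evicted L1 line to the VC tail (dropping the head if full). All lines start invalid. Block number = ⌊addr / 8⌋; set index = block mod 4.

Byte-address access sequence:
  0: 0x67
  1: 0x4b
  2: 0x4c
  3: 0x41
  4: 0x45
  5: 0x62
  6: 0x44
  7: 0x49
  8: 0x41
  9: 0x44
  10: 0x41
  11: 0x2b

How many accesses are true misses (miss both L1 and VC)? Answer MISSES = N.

MISSES = 4

  [0] addr=0x67 blk=12 s=0: MISS | VC []
  [1] addr=0x4b blk=9 s=1: MISS | VC []
  [2] addr=0x4c blk=9 s=1: L1-HIT | VC []
  [3] addr=0x41 blk=8 s=0: MISS | VC [12]
  [4] addr=0x45 blk=8 s=0: L1-HIT | VC [12]
  [5] addr=0x62 blk=12 s=0: VC-HIT | VC [8]
  [6] addr=0x44 blk=8 s=0: VC-HIT | VC [12]
  [7] addr=0x49 blk=9 s=1: L1-HIT | VC [12]
  [8] addr=0x41 blk=8 s=0: L1-HIT | VC [12]
  [9] addr=0x44 blk=8 s=0: L1-HIT | VC [12]
  [10] addr=0x41 blk=8 s=0: L1-HIT | VC [12]
  [11] addr=0x2b blk=5 s=1: MISS | VC [12, 9]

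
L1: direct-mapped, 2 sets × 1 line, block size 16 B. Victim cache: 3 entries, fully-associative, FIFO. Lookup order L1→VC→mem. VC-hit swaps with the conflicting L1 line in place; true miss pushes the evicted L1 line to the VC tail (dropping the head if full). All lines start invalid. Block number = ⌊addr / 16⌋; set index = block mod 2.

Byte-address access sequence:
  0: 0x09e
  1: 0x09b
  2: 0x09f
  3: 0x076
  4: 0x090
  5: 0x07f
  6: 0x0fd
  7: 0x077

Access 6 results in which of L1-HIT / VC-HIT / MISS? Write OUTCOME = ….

#0 0x9e→b9/s1 MISS; vc=[]
#1 0x9b→b9/s1 L1-HIT; vc=[]
#2 0x9f→b9/s1 L1-HIT; vc=[]
#3 0x76→b7/s1 MISS; vc=[9]
#4 0x90→b9/s1 VC-HIT; vc=[7]
#5 0x7f→b7/s1 VC-HIT; vc=[9]
#6 0xfd→b15/s1 MISS; vc=[9,7]
#7 0x77→b7/s1 VC-HIT; vc=[9,15]

OUTCOME = MISS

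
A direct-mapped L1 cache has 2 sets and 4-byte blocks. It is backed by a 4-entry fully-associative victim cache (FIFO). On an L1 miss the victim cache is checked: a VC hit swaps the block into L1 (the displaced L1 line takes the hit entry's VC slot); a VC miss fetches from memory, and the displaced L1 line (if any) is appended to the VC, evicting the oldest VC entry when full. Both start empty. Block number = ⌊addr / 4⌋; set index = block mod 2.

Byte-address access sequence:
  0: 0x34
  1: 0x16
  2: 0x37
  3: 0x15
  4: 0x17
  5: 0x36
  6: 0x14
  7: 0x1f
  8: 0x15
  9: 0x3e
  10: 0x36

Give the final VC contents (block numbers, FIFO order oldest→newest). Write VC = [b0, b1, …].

VC = [15, 7, 5]

  [0] addr=0x34 blk=13 s=1: MISS | VC []
  [1] addr=0x16 blk=5 s=1: MISS | VC [13]
  [2] addr=0x37 blk=13 s=1: VC-HIT | VC [5]
  [3] addr=0x15 blk=5 s=1: VC-HIT | VC [13]
  [4] addr=0x17 blk=5 s=1: L1-HIT | VC [13]
  [5] addr=0x36 blk=13 s=1: VC-HIT | VC [5]
  [6] addr=0x14 blk=5 s=1: VC-HIT | VC [13]
  [7] addr=0x1f blk=7 s=1: MISS | VC [13, 5]
  [8] addr=0x15 blk=5 s=1: VC-HIT | VC [13, 7]
  [9] addr=0x3e blk=15 s=1: MISS | VC [13, 7, 5]
  [10] addr=0x36 blk=13 s=1: VC-HIT | VC [15, 7, 5]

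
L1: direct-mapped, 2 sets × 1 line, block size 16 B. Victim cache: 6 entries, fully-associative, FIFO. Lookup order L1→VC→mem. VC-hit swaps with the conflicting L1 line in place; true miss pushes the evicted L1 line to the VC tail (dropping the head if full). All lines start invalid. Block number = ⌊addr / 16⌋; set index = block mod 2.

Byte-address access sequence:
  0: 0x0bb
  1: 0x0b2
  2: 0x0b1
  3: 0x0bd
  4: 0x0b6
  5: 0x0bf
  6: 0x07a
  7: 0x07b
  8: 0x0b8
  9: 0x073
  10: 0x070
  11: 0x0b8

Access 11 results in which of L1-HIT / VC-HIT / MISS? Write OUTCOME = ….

0: 0xbb (blk 11, set 1) → MISS  vc=[]
1: 0xb2 (blk 11, set 1) → L1-HIT  vc=[]
2: 0xb1 (blk 11, set 1) → L1-HIT  vc=[]
3: 0xbd (blk 11, set 1) → L1-HIT  vc=[]
4: 0xb6 (blk 11, set 1) → L1-HIT  vc=[]
5: 0xbf (blk 11, set 1) → L1-HIT  vc=[]
6: 0x7a (blk 7, set 1) → MISS  vc=[11]
7: 0x7b (blk 7, set 1) → L1-HIT  vc=[11]
8: 0xb8 (blk 11, set 1) → VC-HIT  vc=[7]
9: 0x73 (blk 7, set 1) → VC-HIT  vc=[11]
10: 0x70 (blk 7, set 1) → L1-HIT  vc=[11]
11: 0xb8 (blk 11, set 1) → VC-HIT  vc=[7]

OUTCOME = VC-HIT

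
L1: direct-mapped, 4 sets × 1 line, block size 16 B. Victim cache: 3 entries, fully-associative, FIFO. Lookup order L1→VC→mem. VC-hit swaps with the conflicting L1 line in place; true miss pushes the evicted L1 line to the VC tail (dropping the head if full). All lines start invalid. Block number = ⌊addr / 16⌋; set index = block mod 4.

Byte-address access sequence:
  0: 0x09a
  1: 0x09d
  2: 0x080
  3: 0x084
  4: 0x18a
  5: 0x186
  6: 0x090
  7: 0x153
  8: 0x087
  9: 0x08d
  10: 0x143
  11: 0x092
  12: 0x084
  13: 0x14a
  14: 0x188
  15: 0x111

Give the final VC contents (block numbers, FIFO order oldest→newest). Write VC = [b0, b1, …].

  [0] addr=0x9a blk=9 s=1: MISS | VC []
  [1] addr=0x9d blk=9 s=1: L1-HIT | VC []
  [2] addr=0x80 blk=8 s=0: MISS | VC []
  [3] addr=0x84 blk=8 s=0: L1-HIT | VC []
  [4] addr=0x18a blk=24 s=0: MISS | VC [8]
  [5] addr=0x186 blk=24 s=0: L1-HIT | VC [8]
  [6] addr=0x90 blk=9 s=1: L1-HIT | VC [8]
  [7] addr=0x153 blk=21 s=1: MISS | VC [8, 9]
  [8] addr=0x87 blk=8 s=0: VC-HIT | VC [24, 9]
  [9] addr=0x8d blk=8 s=0: L1-HIT | VC [24, 9]
  [10] addr=0x143 blk=20 s=0: MISS | VC [24, 9, 8]
  [11] addr=0x92 blk=9 s=1: VC-HIT | VC [24, 21, 8]
  [12] addr=0x84 blk=8 s=0: VC-HIT | VC [24, 21, 20]
  [13] addr=0x14a blk=20 s=0: VC-HIT | VC [24, 21, 8]
  [14] addr=0x188 blk=24 s=0: VC-HIT | VC [20, 21, 8]
  [15] addr=0x111 blk=17 s=1: MISS | VC [21, 8, 9]

VC = [21, 8, 9]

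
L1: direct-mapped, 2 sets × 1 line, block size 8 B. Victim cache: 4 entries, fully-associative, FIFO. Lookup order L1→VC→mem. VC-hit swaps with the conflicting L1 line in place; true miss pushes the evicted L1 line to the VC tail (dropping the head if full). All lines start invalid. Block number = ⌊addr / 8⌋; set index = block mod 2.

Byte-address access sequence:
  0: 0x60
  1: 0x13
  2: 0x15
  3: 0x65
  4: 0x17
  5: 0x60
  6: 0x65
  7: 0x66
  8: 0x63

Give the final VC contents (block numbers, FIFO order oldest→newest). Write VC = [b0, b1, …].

0: 0x60 (blk 12, set 0) → MISS  vc=[]
1: 0x13 (blk 2, set 0) → MISS  vc=[12]
2: 0x15 (blk 2, set 0) → L1-HIT  vc=[12]
3: 0x65 (blk 12, set 0) → VC-HIT  vc=[2]
4: 0x17 (blk 2, set 0) → VC-HIT  vc=[12]
5: 0x60 (blk 12, set 0) → VC-HIT  vc=[2]
6: 0x65 (blk 12, set 0) → L1-HIT  vc=[2]
7: 0x66 (blk 12, set 0) → L1-HIT  vc=[2]
8: 0x63 (blk 12, set 0) → L1-HIT  vc=[2]

VC = [2]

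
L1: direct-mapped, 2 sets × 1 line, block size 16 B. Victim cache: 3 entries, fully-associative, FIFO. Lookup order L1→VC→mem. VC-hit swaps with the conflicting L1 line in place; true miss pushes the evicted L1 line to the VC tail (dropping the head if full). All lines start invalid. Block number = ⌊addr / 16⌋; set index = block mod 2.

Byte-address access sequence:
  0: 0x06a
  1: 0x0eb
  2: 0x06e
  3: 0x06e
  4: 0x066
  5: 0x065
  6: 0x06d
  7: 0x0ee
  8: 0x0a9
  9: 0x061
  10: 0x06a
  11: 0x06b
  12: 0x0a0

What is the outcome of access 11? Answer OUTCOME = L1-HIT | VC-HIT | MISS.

OUTCOME = L1-HIT

0: 0x6a (blk 6, set 0) → MISS  vc=[]
1: 0xeb (blk 14, set 0) → MISS  vc=[6]
2: 0x6e (blk 6, set 0) → VC-HIT  vc=[14]
3: 0x6e (blk 6, set 0) → L1-HIT  vc=[14]
4: 0x66 (blk 6, set 0) → L1-HIT  vc=[14]
5: 0x65 (blk 6, set 0) → L1-HIT  vc=[14]
6: 0x6d (blk 6, set 0) → L1-HIT  vc=[14]
7: 0xee (blk 14, set 0) → VC-HIT  vc=[6]
8: 0xa9 (blk 10, set 0) → MISS  vc=[6, 14]
9: 0x61 (blk 6, set 0) → VC-HIT  vc=[10, 14]
10: 0x6a (blk 6, set 0) → L1-HIT  vc=[10, 14]
11: 0x6b (blk 6, set 0) → L1-HIT  vc=[10, 14]
12: 0xa0 (blk 10, set 0) → VC-HIT  vc=[6, 14]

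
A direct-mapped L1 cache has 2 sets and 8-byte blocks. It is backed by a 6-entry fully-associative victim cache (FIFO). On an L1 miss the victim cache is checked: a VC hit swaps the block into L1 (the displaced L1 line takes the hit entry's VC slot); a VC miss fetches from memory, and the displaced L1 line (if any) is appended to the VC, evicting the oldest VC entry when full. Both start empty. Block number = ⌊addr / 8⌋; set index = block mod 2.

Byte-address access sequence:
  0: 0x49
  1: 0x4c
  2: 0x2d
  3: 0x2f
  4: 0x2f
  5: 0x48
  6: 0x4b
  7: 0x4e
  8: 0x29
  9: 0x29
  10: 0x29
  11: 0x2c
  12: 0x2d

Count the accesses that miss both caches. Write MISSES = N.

0: 0x49 (blk 9, set 1) → MISS  vc=[]
1: 0x4c (blk 9, set 1) → L1-HIT  vc=[]
2: 0x2d (blk 5, set 1) → MISS  vc=[9]
3: 0x2f (blk 5, set 1) → L1-HIT  vc=[9]
4: 0x2f (blk 5, set 1) → L1-HIT  vc=[9]
5: 0x48 (blk 9, set 1) → VC-HIT  vc=[5]
6: 0x4b (blk 9, set 1) → L1-HIT  vc=[5]
7: 0x4e (blk 9, set 1) → L1-HIT  vc=[5]
8: 0x29 (blk 5, set 1) → VC-HIT  vc=[9]
9: 0x29 (blk 5, set 1) → L1-HIT  vc=[9]
10: 0x29 (blk 5, set 1) → L1-HIT  vc=[9]
11: 0x2c (blk 5, set 1) → L1-HIT  vc=[9]
12: 0x2d (blk 5, set 1) → L1-HIT  vc=[9]

MISSES = 2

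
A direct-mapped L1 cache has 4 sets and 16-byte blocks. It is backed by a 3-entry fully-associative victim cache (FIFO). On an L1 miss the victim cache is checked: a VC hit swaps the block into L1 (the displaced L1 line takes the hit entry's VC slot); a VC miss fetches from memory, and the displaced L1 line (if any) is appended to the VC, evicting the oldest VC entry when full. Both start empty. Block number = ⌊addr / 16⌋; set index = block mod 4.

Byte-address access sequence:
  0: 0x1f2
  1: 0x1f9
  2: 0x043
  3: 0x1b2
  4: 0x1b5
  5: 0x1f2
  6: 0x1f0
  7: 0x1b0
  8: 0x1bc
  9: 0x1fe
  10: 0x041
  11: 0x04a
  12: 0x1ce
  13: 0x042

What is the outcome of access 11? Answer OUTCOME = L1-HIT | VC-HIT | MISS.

0: 0x1f2 (blk 31, set 3) → MISS  vc=[]
1: 0x1f9 (blk 31, set 3) → L1-HIT  vc=[]
2: 0x43 (blk 4, set 0) → MISS  vc=[]
3: 0x1b2 (blk 27, set 3) → MISS  vc=[31]
4: 0x1b5 (blk 27, set 3) → L1-HIT  vc=[31]
5: 0x1f2 (blk 31, set 3) → VC-HIT  vc=[27]
6: 0x1f0 (blk 31, set 3) → L1-HIT  vc=[27]
7: 0x1b0 (blk 27, set 3) → VC-HIT  vc=[31]
8: 0x1bc (blk 27, set 3) → L1-HIT  vc=[31]
9: 0x1fe (blk 31, set 3) → VC-HIT  vc=[27]
10: 0x41 (blk 4, set 0) → L1-HIT  vc=[27]
11: 0x4a (blk 4, set 0) → L1-HIT  vc=[27]
12: 0x1ce (blk 28, set 0) → MISS  vc=[27, 4]
13: 0x42 (blk 4, set 0) → VC-HIT  vc=[27, 28]

OUTCOME = L1-HIT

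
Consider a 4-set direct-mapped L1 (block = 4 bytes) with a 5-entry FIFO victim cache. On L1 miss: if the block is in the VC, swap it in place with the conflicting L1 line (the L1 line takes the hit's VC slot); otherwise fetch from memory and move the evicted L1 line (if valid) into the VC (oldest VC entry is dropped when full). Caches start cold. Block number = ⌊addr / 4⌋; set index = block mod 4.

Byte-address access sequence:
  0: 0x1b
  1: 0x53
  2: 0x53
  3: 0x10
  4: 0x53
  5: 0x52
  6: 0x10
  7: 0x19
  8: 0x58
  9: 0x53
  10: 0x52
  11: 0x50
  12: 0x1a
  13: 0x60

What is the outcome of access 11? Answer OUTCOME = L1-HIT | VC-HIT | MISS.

0: 0x1b (blk 6, set 2) → MISS  vc=[]
1: 0x53 (blk 20, set 0) → MISS  vc=[]
2: 0x53 (blk 20, set 0) → L1-HIT  vc=[]
3: 0x10 (blk 4, set 0) → MISS  vc=[20]
4: 0x53 (blk 20, set 0) → VC-HIT  vc=[4]
5: 0x52 (blk 20, set 0) → L1-HIT  vc=[4]
6: 0x10 (blk 4, set 0) → VC-HIT  vc=[20]
7: 0x19 (blk 6, set 2) → L1-HIT  vc=[20]
8: 0x58 (blk 22, set 2) → MISS  vc=[20, 6]
9: 0x53 (blk 20, set 0) → VC-HIT  vc=[4, 6]
10: 0x52 (blk 20, set 0) → L1-HIT  vc=[4, 6]
11: 0x50 (blk 20, set 0) → L1-HIT  vc=[4, 6]
12: 0x1a (blk 6, set 2) → VC-HIT  vc=[4, 22]
13: 0x60 (blk 24, set 0) → MISS  vc=[4, 22, 20]

OUTCOME = L1-HIT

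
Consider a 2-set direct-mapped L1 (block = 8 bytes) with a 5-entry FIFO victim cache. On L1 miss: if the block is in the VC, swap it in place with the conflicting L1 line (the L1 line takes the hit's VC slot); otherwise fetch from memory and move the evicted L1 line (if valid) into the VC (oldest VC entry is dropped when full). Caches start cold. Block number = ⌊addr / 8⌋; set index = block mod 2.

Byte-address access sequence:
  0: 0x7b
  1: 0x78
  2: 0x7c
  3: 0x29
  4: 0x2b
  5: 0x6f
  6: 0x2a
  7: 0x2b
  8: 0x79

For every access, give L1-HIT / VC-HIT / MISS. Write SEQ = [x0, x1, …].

#0 0x7b→b15/s1 MISS; vc=[]
#1 0x78→b15/s1 L1-HIT; vc=[]
#2 0x7c→b15/s1 L1-HIT; vc=[]
#3 0x29→b5/s1 MISS; vc=[15]
#4 0x2b→b5/s1 L1-HIT; vc=[15]
#5 0x6f→b13/s1 MISS; vc=[15,5]
#6 0x2a→b5/s1 VC-HIT; vc=[15,13]
#7 0x2b→b5/s1 L1-HIT; vc=[15,13]
#8 0x79→b15/s1 VC-HIT; vc=[5,13]

SEQ = [MISS, L1-HIT, L1-HIT, MISS, L1-HIT, MISS, VC-HIT, L1-HIT, VC-HIT]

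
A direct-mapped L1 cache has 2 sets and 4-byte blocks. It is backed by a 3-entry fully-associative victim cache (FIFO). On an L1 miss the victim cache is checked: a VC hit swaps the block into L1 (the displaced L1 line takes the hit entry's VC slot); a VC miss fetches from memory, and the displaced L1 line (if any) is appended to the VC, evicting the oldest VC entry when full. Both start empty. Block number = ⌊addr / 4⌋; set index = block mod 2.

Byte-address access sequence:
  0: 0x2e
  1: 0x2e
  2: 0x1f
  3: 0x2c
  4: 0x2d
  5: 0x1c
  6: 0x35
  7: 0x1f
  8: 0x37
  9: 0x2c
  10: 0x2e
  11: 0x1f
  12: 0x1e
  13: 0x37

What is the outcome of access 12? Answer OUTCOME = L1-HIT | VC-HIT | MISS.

OUTCOME = L1-HIT

  [0] addr=0x2e blk=11 s=1: MISS | VC []
  [1] addr=0x2e blk=11 s=1: L1-HIT | VC []
  [2] addr=0x1f blk=7 s=1: MISS | VC [11]
  [3] addr=0x2c blk=11 s=1: VC-HIT | VC [7]
  [4] addr=0x2d blk=11 s=1: L1-HIT | VC [7]
  [5] addr=0x1c blk=7 s=1: VC-HIT | VC [11]
  [6] addr=0x35 blk=13 s=1: MISS | VC [11, 7]
  [7] addr=0x1f blk=7 s=1: VC-HIT | VC [11, 13]
  [8] addr=0x37 blk=13 s=1: VC-HIT | VC [11, 7]
  [9] addr=0x2c blk=11 s=1: VC-HIT | VC [13, 7]
  [10] addr=0x2e blk=11 s=1: L1-HIT | VC [13, 7]
  [11] addr=0x1f blk=7 s=1: VC-HIT | VC [13, 11]
  [12] addr=0x1e blk=7 s=1: L1-HIT | VC [13, 11]
  [13] addr=0x37 blk=13 s=1: VC-HIT | VC [7, 11]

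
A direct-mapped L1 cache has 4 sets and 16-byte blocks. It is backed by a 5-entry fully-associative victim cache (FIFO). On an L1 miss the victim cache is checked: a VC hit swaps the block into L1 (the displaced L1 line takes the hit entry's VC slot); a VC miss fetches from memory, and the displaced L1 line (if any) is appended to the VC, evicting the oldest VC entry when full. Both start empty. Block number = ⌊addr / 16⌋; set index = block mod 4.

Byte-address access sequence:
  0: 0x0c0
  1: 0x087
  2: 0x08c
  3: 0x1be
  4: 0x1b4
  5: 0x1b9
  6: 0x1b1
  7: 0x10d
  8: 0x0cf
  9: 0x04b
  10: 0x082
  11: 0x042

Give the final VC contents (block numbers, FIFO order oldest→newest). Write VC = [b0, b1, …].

  [0] addr=0xc0 blk=12 s=0: MISS | VC []
  [1] addr=0x87 blk=8 s=0: MISS | VC [12]
  [2] addr=0x8c blk=8 s=0: L1-HIT | VC [12]
  [3] addr=0x1be blk=27 s=3: MISS | VC [12]
  [4] addr=0x1b4 blk=27 s=3: L1-HIT | VC [12]
  [5] addr=0x1b9 blk=27 s=3: L1-HIT | VC [12]
  [6] addr=0x1b1 blk=27 s=3: L1-HIT | VC [12]
  [7] addr=0x10d blk=16 s=0: MISS | VC [12, 8]
  [8] addr=0xcf blk=12 s=0: VC-HIT | VC [16, 8]
  [9] addr=0x4b blk=4 s=0: MISS | VC [16, 8, 12]
  [10] addr=0x82 blk=8 s=0: VC-HIT | VC [16, 4, 12]
  [11] addr=0x42 blk=4 s=0: VC-HIT | VC [16, 8, 12]

VC = [16, 8, 12]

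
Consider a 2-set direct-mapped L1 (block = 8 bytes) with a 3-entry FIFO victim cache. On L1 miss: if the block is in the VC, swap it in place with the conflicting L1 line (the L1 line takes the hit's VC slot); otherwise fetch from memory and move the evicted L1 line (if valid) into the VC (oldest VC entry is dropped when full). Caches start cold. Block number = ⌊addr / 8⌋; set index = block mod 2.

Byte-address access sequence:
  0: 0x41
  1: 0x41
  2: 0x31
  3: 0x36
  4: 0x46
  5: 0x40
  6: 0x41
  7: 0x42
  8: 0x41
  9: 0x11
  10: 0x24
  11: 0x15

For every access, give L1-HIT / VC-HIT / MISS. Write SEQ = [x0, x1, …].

#0 0x41→b8/s0 MISS; vc=[]
#1 0x41→b8/s0 L1-HIT; vc=[]
#2 0x31→b6/s0 MISS; vc=[8]
#3 0x36→b6/s0 L1-HIT; vc=[8]
#4 0x46→b8/s0 VC-HIT; vc=[6]
#5 0x40→b8/s0 L1-HIT; vc=[6]
#6 0x41→b8/s0 L1-HIT; vc=[6]
#7 0x42→b8/s0 L1-HIT; vc=[6]
#8 0x41→b8/s0 L1-HIT; vc=[6]
#9 0x11→b2/s0 MISS; vc=[6,8]
#10 0x24→b4/s0 MISS; vc=[6,8,2]
#11 0x15→b2/s0 VC-HIT; vc=[6,8,4]

SEQ = [MISS, L1-HIT, MISS, L1-HIT, VC-HIT, L1-HIT, L1-HIT, L1-HIT, L1-HIT, MISS, MISS, VC-HIT]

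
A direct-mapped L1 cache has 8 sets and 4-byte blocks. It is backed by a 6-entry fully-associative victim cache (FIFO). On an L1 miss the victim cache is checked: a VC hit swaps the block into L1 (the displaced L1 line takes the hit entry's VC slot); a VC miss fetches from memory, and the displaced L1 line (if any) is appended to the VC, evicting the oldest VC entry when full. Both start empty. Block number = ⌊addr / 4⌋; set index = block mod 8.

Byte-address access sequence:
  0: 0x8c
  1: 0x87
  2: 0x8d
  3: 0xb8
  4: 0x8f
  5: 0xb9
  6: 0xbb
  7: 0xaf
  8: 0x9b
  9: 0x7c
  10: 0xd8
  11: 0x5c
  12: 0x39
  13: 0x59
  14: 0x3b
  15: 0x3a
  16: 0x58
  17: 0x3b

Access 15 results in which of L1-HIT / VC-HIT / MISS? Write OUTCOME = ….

0: 0x8c (blk 35, set 3) → MISS  vc=[]
1: 0x87 (blk 33, set 1) → MISS  vc=[]
2: 0x8d (blk 35, set 3) → L1-HIT  vc=[]
3: 0xb8 (blk 46, set 6) → MISS  vc=[]
4: 0x8f (blk 35, set 3) → L1-HIT  vc=[]
5: 0xb9 (blk 46, set 6) → L1-HIT  vc=[]
6: 0xbb (blk 46, set 6) → L1-HIT  vc=[]
7: 0xaf (blk 43, set 3) → MISS  vc=[35]
8: 0x9b (blk 38, set 6) → MISS  vc=[35, 46]
9: 0x7c (blk 31, set 7) → MISS  vc=[35, 46]
10: 0xd8 (blk 54, set 6) → MISS  vc=[35, 46, 38]
11: 0x5c (blk 23, set 7) → MISS  vc=[35, 46, 38, 31]
12: 0x39 (blk 14, set 6) → MISS  vc=[35, 46, 38, 31, 54]
13: 0x59 (blk 22, set 6) → MISS  vc=[35, 46, 38, 31, 54, 14]
14: 0x3b (blk 14, set 6) → VC-HIT  vc=[35, 46, 38, 31, 54, 22]
15: 0x3a (blk 14, set 6) → L1-HIT  vc=[35, 46, 38, 31, 54, 22]
16: 0x58 (blk 22, set 6) → VC-HIT  vc=[35, 46, 38, 31, 54, 14]
17: 0x3b (blk 14, set 6) → VC-HIT  vc=[35, 46, 38, 31, 54, 22]

OUTCOME = L1-HIT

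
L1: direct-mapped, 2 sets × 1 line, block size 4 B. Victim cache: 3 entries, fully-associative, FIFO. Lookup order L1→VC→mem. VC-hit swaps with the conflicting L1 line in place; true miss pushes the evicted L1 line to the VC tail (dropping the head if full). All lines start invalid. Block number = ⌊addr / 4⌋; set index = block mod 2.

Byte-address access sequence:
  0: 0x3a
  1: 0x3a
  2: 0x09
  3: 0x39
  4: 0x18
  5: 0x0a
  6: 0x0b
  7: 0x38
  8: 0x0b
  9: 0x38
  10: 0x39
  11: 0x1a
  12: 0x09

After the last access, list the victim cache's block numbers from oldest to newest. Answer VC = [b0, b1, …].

#0 0x3a→b14/s0 MISS; vc=[]
#1 0x3a→b14/s0 L1-HIT; vc=[]
#2 0x9→b2/s0 MISS; vc=[14]
#3 0x39→b14/s0 VC-HIT; vc=[2]
#4 0x18→b6/s0 MISS; vc=[2,14]
#5 0xa→b2/s0 VC-HIT; vc=[6,14]
#6 0xb→b2/s0 L1-HIT; vc=[6,14]
#7 0x38→b14/s0 VC-HIT; vc=[6,2]
#8 0xb→b2/s0 VC-HIT; vc=[6,14]
#9 0x38→b14/s0 VC-HIT; vc=[6,2]
#10 0x39→b14/s0 L1-HIT; vc=[6,2]
#11 0x1a→b6/s0 VC-HIT; vc=[14,2]
#12 0x9→b2/s0 VC-HIT; vc=[14,6]

VC = [14, 6]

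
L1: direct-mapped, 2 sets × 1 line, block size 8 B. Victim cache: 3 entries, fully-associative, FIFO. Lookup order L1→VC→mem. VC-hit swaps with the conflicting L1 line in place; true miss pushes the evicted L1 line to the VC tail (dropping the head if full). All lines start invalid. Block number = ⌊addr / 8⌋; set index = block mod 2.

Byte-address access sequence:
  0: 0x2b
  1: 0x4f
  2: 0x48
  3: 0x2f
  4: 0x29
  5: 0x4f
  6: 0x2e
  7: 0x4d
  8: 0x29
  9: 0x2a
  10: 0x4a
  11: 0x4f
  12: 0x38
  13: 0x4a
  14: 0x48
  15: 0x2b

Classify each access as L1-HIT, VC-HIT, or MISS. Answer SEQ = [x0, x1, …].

0: 0x2b (blk 5, set 1) → MISS  vc=[]
1: 0x4f (blk 9, set 1) → MISS  vc=[5]
2: 0x48 (blk 9, set 1) → L1-HIT  vc=[5]
3: 0x2f (blk 5, set 1) → VC-HIT  vc=[9]
4: 0x29 (blk 5, set 1) → L1-HIT  vc=[9]
5: 0x4f (blk 9, set 1) → VC-HIT  vc=[5]
6: 0x2e (blk 5, set 1) → VC-HIT  vc=[9]
7: 0x4d (blk 9, set 1) → VC-HIT  vc=[5]
8: 0x29 (blk 5, set 1) → VC-HIT  vc=[9]
9: 0x2a (blk 5, set 1) → L1-HIT  vc=[9]
10: 0x4a (blk 9, set 1) → VC-HIT  vc=[5]
11: 0x4f (blk 9, set 1) → L1-HIT  vc=[5]
12: 0x38 (blk 7, set 1) → MISS  vc=[5, 9]
13: 0x4a (blk 9, set 1) → VC-HIT  vc=[5, 7]
14: 0x48 (blk 9, set 1) → L1-HIT  vc=[5, 7]
15: 0x2b (blk 5, set 1) → VC-HIT  vc=[9, 7]

SEQ = [MISS, MISS, L1-HIT, VC-HIT, L1-HIT, VC-HIT, VC-HIT, VC-HIT, VC-HIT, L1-HIT, VC-HIT, L1-HIT, MISS, VC-HIT, L1-HIT, VC-HIT]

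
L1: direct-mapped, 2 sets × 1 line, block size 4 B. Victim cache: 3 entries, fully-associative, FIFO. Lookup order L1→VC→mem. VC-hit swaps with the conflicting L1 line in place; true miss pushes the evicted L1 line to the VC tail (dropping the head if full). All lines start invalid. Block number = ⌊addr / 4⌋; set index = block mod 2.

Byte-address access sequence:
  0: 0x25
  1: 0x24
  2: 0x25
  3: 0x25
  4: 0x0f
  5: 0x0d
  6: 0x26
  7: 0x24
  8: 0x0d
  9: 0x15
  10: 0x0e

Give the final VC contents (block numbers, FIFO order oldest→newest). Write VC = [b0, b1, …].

VC = [9, 5]

0: 0x25 (blk 9, set 1) → MISS  vc=[]
1: 0x24 (blk 9, set 1) → L1-HIT  vc=[]
2: 0x25 (blk 9, set 1) → L1-HIT  vc=[]
3: 0x25 (blk 9, set 1) → L1-HIT  vc=[]
4: 0xf (blk 3, set 1) → MISS  vc=[9]
5: 0xd (blk 3, set 1) → L1-HIT  vc=[9]
6: 0x26 (blk 9, set 1) → VC-HIT  vc=[3]
7: 0x24 (blk 9, set 1) → L1-HIT  vc=[3]
8: 0xd (blk 3, set 1) → VC-HIT  vc=[9]
9: 0x15 (blk 5, set 1) → MISS  vc=[9, 3]
10: 0xe (blk 3, set 1) → VC-HIT  vc=[9, 5]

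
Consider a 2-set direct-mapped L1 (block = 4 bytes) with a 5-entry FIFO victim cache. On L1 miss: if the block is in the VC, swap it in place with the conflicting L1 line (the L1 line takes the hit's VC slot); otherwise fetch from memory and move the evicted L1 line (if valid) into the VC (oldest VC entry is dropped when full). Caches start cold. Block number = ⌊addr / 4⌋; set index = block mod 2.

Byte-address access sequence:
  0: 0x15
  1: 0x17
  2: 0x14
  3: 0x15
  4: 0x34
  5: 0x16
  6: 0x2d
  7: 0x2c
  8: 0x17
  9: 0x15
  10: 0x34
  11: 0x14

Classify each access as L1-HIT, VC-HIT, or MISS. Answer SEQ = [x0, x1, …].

SEQ = [MISS, L1-HIT, L1-HIT, L1-HIT, MISS, VC-HIT, MISS, L1-HIT, VC-HIT, L1-HIT, VC-HIT, VC-HIT]

  [0] addr=0x15 blk=5 s=1: MISS | VC []
  [1] addr=0x17 blk=5 s=1: L1-HIT | VC []
  [2] addr=0x14 blk=5 s=1: L1-HIT | VC []
  [3] addr=0x15 blk=5 s=1: L1-HIT | VC []
  [4] addr=0x34 blk=13 s=1: MISS | VC [5]
  [5] addr=0x16 blk=5 s=1: VC-HIT | VC [13]
  [6] addr=0x2d blk=11 s=1: MISS | VC [13, 5]
  [7] addr=0x2c blk=11 s=1: L1-HIT | VC [13, 5]
  [8] addr=0x17 blk=5 s=1: VC-HIT | VC [13, 11]
  [9] addr=0x15 blk=5 s=1: L1-HIT | VC [13, 11]
  [10] addr=0x34 blk=13 s=1: VC-HIT | VC [5, 11]
  [11] addr=0x14 blk=5 s=1: VC-HIT | VC [13, 11]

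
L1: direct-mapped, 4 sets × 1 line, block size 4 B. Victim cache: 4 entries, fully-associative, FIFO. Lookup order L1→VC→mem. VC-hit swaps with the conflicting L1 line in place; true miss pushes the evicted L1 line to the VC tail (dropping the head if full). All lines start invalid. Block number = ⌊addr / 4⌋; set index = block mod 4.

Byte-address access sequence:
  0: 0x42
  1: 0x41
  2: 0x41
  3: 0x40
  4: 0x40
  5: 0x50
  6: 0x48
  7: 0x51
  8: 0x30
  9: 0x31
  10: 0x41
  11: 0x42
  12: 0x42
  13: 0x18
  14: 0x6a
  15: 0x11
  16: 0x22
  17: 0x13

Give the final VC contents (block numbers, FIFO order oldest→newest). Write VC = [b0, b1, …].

VC = [18, 6, 16, 8]

0: 0x42 (blk 16, set 0) → MISS  vc=[]
1: 0x41 (blk 16, set 0) → L1-HIT  vc=[]
2: 0x41 (blk 16, set 0) → L1-HIT  vc=[]
3: 0x40 (blk 16, set 0) → L1-HIT  vc=[]
4: 0x40 (blk 16, set 0) → L1-HIT  vc=[]
5: 0x50 (blk 20, set 0) → MISS  vc=[16]
6: 0x48 (blk 18, set 2) → MISS  vc=[16]
7: 0x51 (blk 20, set 0) → L1-HIT  vc=[16]
8: 0x30 (blk 12, set 0) → MISS  vc=[16, 20]
9: 0x31 (blk 12, set 0) → L1-HIT  vc=[16, 20]
10: 0x41 (blk 16, set 0) → VC-HIT  vc=[12, 20]
11: 0x42 (blk 16, set 0) → L1-HIT  vc=[12, 20]
12: 0x42 (blk 16, set 0) → L1-HIT  vc=[12, 20]
13: 0x18 (blk 6, set 2) → MISS  vc=[12, 20, 18]
14: 0x6a (blk 26, set 2) → MISS  vc=[12, 20, 18, 6]
15: 0x11 (blk 4, set 0) → MISS  vc=[20, 18, 6, 16]
16: 0x22 (blk 8, set 0) → MISS  vc=[18, 6, 16, 4]
17: 0x13 (blk 4, set 0) → VC-HIT  vc=[18, 6, 16, 8]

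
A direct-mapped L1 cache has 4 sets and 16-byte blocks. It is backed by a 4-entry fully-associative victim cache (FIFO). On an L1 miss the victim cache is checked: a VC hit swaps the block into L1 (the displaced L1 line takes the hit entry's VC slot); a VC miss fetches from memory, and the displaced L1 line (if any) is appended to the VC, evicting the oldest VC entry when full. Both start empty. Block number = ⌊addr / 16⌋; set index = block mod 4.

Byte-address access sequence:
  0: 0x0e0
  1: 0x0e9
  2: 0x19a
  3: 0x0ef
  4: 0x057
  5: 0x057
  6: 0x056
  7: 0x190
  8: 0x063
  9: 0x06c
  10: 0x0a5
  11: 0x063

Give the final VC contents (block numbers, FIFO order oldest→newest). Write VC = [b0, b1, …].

#0 0xe0→b14/s2 MISS; vc=[]
#1 0xe9→b14/s2 L1-HIT; vc=[]
#2 0x19a→b25/s1 MISS; vc=[]
#3 0xef→b14/s2 L1-HIT; vc=[]
#4 0x57→b5/s1 MISS; vc=[25]
#5 0x57→b5/s1 L1-HIT; vc=[25]
#6 0x56→b5/s1 L1-HIT; vc=[25]
#7 0x190→b25/s1 VC-HIT; vc=[5]
#8 0x63→b6/s2 MISS; vc=[5,14]
#9 0x6c→b6/s2 L1-HIT; vc=[5,14]
#10 0xa5→b10/s2 MISS; vc=[5,14,6]
#11 0x63→b6/s2 VC-HIT; vc=[5,14,10]

VC = [5, 14, 10]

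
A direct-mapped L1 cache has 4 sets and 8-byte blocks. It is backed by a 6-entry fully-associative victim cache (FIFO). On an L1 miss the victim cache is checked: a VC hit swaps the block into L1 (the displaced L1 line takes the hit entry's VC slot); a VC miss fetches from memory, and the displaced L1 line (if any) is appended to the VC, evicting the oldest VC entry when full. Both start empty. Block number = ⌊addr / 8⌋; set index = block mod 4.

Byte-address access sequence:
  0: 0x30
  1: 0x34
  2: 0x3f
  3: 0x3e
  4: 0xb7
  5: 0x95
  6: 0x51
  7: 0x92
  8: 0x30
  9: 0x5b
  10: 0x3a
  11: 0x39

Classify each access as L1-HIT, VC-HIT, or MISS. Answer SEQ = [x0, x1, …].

0: 0x30 (blk 6, set 2) → MISS  vc=[]
1: 0x34 (blk 6, set 2) → L1-HIT  vc=[]
2: 0x3f (blk 7, set 3) → MISS  vc=[]
3: 0x3e (blk 7, set 3) → L1-HIT  vc=[]
4: 0xb7 (blk 22, set 2) → MISS  vc=[6]
5: 0x95 (blk 18, set 2) → MISS  vc=[6, 22]
6: 0x51 (blk 10, set 2) → MISS  vc=[6, 22, 18]
7: 0x92 (blk 18, set 2) → VC-HIT  vc=[6, 22, 10]
8: 0x30 (blk 6, set 2) → VC-HIT  vc=[18, 22, 10]
9: 0x5b (blk 11, set 3) → MISS  vc=[18, 22, 10, 7]
10: 0x3a (blk 7, set 3) → VC-HIT  vc=[18, 22, 10, 11]
11: 0x39 (blk 7, set 3) → L1-HIT  vc=[18, 22, 10, 11]

SEQ = [MISS, L1-HIT, MISS, L1-HIT, MISS, MISS, MISS, VC-HIT, VC-HIT, MISS, VC-HIT, L1-HIT]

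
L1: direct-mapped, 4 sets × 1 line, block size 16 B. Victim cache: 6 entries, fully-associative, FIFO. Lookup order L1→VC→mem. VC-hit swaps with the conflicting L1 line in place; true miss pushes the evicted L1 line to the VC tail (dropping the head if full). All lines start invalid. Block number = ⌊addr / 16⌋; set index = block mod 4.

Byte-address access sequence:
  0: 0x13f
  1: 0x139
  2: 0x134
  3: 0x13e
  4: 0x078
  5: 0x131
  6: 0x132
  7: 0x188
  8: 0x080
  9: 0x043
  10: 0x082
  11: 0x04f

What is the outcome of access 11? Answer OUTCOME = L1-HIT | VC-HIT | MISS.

OUTCOME = VC-HIT

  [0] addr=0x13f blk=19 s=3: MISS | VC []
  [1] addr=0x139 blk=19 s=3: L1-HIT | VC []
  [2] addr=0x134 blk=19 s=3: L1-HIT | VC []
  [3] addr=0x13e blk=19 s=3: L1-HIT | VC []
  [4] addr=0x78 blk=7 s=3: MISS | VC [19]
  [5] addr=0x131 blk=19 s=3: VC-HIT | VC [7]
  [6] addr=0x132 blk=19 s=3: L1-HIT | VC [7]
  [7] addr=0x188 blk=24 s=0: MISS | VC [7]
  [8] addr=0x80 blk=8 s=0: MISS | VC [7, 24]
  [9] addr=0x43 blk=4 s=0: MISS | VC [7, 24, 8]
  [10] addr=0x82 blk=8 s=0: VC-HIT | VC [7, 24, 4]
  [11] addr=0x4f blk=4 s=0: VC-HIT | VC [7, 24, 8]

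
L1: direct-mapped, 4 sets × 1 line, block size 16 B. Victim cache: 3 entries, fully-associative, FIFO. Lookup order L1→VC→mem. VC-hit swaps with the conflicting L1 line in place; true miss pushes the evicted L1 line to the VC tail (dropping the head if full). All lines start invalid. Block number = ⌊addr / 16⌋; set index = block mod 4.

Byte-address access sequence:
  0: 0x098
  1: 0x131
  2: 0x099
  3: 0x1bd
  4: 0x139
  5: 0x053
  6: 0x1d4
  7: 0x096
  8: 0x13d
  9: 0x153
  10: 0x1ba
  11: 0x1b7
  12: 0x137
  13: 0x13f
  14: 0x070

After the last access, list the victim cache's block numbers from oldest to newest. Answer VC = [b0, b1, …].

VC = [9, 27, 19]

#0 0x98→b9/s1 MISS; vc=[]
#1 0x131→b19/s3 MISS; vc=[]
#2 0x99→b9/s1 L1-HIT; vc=[]
#3 0x1bd→b27/s3 MISS; vc=[19]
#4 0x139→b19/s3 VC-HIT; vc=[27]
#5 0x53→b5/s1 MISS; vc=[27,9]
#6 0x1d4→b29/s1 MISS; vc=[27,9,5]
#7 0x96→b9/s1 VC-HIT; vc=[27,29,5]
#8 0x13d→b19/s3 L1-HIT; vc=[27,29,5]
#9 0x153→b21/s1 MISS; vc=[29,5,9]
#10 0x1ba→b27/s3 MISS; vc=[5,9,19]
#11 0x1b7→b27/s3 L1-HIT; vc=[5,9,19]
#12 0x137→b19/s3 VC-HIT; vc=[5,9,27]
#13 0x13f→b19/s3 L1-HIT; vc=[5,9,27]
#14 0x70→b7/s3 MISS; vc=[9,27,19]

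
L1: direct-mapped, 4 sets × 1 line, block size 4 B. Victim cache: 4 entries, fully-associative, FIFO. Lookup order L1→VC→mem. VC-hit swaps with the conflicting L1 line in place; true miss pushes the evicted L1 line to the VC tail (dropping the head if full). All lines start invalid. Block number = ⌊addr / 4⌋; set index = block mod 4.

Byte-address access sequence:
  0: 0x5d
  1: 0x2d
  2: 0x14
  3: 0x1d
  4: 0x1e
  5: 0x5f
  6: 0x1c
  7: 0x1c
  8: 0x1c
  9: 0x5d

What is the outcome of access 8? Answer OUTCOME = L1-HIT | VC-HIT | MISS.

OUTCOME = L1-HIT

0: 0x5d (blk 23, set 3) → MISS  vc=[]
1: 0x2d (blk 11, set 3) → MISS  vc=[23]
2: 0x14 (blk 5, set 1) → MISS  vc=[23]
3: 0x1d (blk 7, set 3) → MISS  vc=[23, 11]
4: 0x1e (blk 7, set 3) → L1-HIT  vc=[23, 11]
5: 0x5f (blk 23, set 3) → VC-HIT  vc=[7, 11]
6: 0x1c (blk 7, set 3) → VC-HIT  vc=[23, 11]
7: 0x1c (blk 7, set 3) → L1-HIT  vc=[23, 11]
8: 0x1c (blk 7, set 3) → L1-HIT  vc=[23, 11]
9: 0x5d (blk 23, set 3) → VC-HIT  vc=[7, 11]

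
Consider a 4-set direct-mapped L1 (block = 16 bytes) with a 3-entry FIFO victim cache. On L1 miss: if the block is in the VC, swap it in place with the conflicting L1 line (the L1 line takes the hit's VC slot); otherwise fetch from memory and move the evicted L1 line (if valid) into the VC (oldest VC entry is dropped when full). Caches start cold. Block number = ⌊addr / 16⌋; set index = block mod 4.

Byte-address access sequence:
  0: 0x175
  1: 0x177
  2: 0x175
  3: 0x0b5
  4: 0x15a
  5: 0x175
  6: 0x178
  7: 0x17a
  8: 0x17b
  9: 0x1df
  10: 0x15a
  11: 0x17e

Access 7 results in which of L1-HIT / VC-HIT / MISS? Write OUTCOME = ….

  [0] addr=0x175 blk=23 s=3: MISS | VC []
  [1] addr=0x177 blk=23 s=3: L1-HIT | VC []
  [2] addr=0x175 blk=23 s=3: L1-HIT | VC []
  [3] addr=0xb5 blk=11 s=3: MISS | VC [23]
  [4] addr=0x15a blk=21 s=1: MISS | VC [23]
  [5] addr=0x175 blk=23 s=3: VC-HIT | VC [11]
  [6] addr=0x178 blk=23 s=3: L1-HIT | VC [11]
  [7] addr=0x17a blk=23 s=3: L1-HIT | VC [11]
  [8] addr=0x17b blk=23 s=3: L1-HIT | VC [11]
  [9] addr=0x1df blk=29 s=1: MISS | VC [11, 21]
  [10] addr=0x15a blk=21 s=1: VC-HIT | VC [11, 29]
  [11] addr=0x17e blk=23 s=3: L1-HIT | VC [11, 29]

OUTCOME = L1-HIT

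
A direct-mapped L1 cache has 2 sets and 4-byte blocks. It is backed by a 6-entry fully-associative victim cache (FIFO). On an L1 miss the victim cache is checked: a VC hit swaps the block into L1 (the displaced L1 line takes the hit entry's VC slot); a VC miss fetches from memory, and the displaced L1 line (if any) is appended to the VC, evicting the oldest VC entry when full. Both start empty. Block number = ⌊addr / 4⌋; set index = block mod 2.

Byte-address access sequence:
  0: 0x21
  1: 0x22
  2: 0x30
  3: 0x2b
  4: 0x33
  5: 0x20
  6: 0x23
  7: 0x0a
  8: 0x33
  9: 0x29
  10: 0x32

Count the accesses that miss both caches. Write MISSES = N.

MISSES = 4

  [0] addr=0x21 blk=8 s=0: MISS | VC []
  [1] addr=0x22 blk=8 s=0: L1-HIT | VC []
  [2] addr=0x30 blk=12 s=0: MISS | VC [8]
  [3] addr=0x2b blk=10 s=0: MISS | VC [8, 12]
  [4] addr=0x33 blk=12 s=0: VC-HIT | VC [8, 10]
  [5] addr=0x20 blk=8 s=0: VC-HIT | VC [12, 10]
  [6] addr=0x23 blk=8 s=0: L1-HIT | VC [12, 10]
  [7] addr=0xa blk=2 s=0: MISS | VC [12, 10, 8]
  [8] addr=0x33 blk=12 s=0: VC-HIT | VC [2, 10, 8]
  [9] addr=0x29 blk=10 s=0: VC-HIT | VC [2, 12, 8]
  [10] addr=0x32 blk=12 s=0: VC-HIT | VC [2, 10, 8]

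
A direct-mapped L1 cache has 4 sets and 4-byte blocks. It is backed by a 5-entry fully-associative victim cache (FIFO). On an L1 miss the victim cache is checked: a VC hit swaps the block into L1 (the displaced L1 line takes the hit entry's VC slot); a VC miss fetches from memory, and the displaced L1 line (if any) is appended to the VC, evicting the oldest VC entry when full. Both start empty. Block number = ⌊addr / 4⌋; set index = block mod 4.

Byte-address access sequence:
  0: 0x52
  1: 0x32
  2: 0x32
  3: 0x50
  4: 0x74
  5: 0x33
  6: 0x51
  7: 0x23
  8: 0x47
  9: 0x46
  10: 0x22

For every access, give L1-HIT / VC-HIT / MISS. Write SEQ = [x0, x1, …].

0: 0x52 (blk 20, set 0) → MISS  vc=[]
1: 0x32 (blk 12, set 0) → MISS  vc=[20]
2: 0x32 (blk 12, set 0) → L1-HIT  vc=[20]
3: 0x50 (blk 20, set 0) → VC-HIT  vc=[12]
4: 0x74 (blk 29, set 1) → MISS  vc=[12]
5: 0x33 (blk 12, set 0) → VC-HIT  vc=[20]
6: 0x51 (blk 20, set 0) → VC-HIT  vc=[12]
7: 0x23 (blk 8, set 0) → MISS  vc=[12, 20]
8: 0x47 (blk 17, set 1) → MISS  vc=[12, 20, 29]
9: 0x46 (blk 17, set 1) → L1-HIT  vc=[12, 20, 29]
10: 0x22 (blk 8, set 0) → L1-HIT  vc=[12, 20, 29]

SEQ = [MISS, MISS, L1-HIT, VC-HIT, MISS, VC-HIT, VC-HIT, MISS, MISS, L1-HIT, L1-HIT]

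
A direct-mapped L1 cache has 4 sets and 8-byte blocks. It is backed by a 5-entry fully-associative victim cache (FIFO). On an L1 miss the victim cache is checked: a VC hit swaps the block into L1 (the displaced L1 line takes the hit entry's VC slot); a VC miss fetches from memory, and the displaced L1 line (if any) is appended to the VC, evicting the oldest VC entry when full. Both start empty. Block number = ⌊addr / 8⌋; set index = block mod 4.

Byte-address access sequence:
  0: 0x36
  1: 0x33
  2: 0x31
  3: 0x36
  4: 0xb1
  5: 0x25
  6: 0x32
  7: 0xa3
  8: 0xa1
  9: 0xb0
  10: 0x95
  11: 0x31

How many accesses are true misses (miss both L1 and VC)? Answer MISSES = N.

MISSES = 5

#0 0x36→b6/s2 MISS; vc=[]
#1 0x33→b6/s2 L1-HIT; vc=[]
#2 0x31→b6/s2 L1-HIT; vc=[]
#3 0x36→b6/s2 L1-HIT; vc=[]
#4 0xb1→b22/s2 MISS; vc=[6]
#5 0x25→b4/s0 MISS; vc=[6]
#6 0x32→b6/s2 VC-HIT; vc=[22]
#7 0xa3→b20/s0 MISS; vc=[22,4]
#8 0xa1→b20/s0 L1-HIT; vc=[22,4]
#9 0xb0→b22/s2 VC-HIT; vc=[6,4]
#10 0x95→b18/s2 MISS; vc=[6,4,22]
#11 0x31→b6/s2 VC-HIT; vc=[18,4,22]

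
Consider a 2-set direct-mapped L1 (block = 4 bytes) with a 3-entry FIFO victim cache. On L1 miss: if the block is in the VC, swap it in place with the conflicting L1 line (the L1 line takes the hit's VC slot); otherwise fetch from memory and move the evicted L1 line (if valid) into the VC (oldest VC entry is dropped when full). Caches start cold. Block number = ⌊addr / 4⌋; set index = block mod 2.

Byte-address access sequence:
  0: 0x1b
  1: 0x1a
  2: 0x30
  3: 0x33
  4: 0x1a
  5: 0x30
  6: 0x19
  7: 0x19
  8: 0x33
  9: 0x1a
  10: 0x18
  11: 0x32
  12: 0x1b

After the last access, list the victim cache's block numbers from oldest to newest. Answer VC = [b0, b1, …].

VC = [12]

0: 0x1b (blk 6, set 0) → MISS  vc=[]
1: 0x1a (blk 6, set 0) → L1-HIT  vc=[]
2: 0x30 (blk 12, set 0) → MISS  vc=[6]
3: 0x33 (blk 12, set 0) → L1-HIT  vc=[6]
4: 0x1a (blk 6, set 0) → VC-HIT  vc=[12]
5: 0x30 (blk 12, set 0) → VC-HIT  vc=[6]
6: 0x19 (blk 6, set 0) → VC-HIT  vc=[12]
7: 0x19 (blk 6, set 0) → L1-HIT  vc=[12]
8: 0x33 (blk 12, set 0) → VC-HIT  vc=[6]
9: 0x1a (blk 6, set 0) → VC-HIT  vc=[12]
10: 0x18 (blk 6, set 0) → L1-HIT  vc=[12]
11: 0x32 (blk 12, set 0) → VC-HIT  vc=[6]
12: 0x1b (blk 6, set 0) → VC-HIT  vc=[12]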